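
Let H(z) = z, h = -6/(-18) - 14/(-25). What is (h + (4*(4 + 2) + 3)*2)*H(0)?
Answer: 0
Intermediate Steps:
h = 67/75 (h = -6*(-1/18) - 14*(-1/25) = 1/3 + 14/25 = 67/75 ≈ 0.89333)
(h + (4*(4 + 2) + 3)*2)*H(0) = (67/75 + (4*(4 + 2) + 3)*2)*0 = (67/75 + (4*6 + 3)*2)*0 = (67/75 + (24 + 3)*2)*0 = (67/75 + 27*2)*0 = (67/75 + 54)*0 = (4117/75)*0 = 0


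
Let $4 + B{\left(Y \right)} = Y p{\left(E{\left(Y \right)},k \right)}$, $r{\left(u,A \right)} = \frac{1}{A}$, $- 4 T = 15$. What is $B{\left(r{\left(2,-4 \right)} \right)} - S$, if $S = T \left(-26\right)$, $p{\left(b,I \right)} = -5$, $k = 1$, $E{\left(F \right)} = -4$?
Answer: $- \frac{401}{4} \approx -100.25$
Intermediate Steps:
$T = - \frac{15}{4}$ ($T = \left(- \frac{1}{4}\right) 15 = - \frac{15}{4} \approx -3.75$)
$S = \frac{195}{2}$ ($S = \left(- \frac{15}{4}\right) \left(-26\right) = \frac{195}{2} \approx 97.5$)
$B{\left(Y \right)} = -4 - 5 Y$ ($B{\left(Y \right)} = -4 + Y \left(-5\right) = -4 - 5 Y$)
$B{\left(r{\left(2,-4 \right)} \right)} - S = \left(-4 - \frac{5}{-4}\right) - \frac{195}{2} = \left(-4 - - \frac{5}{4}\right) - \frac{195}{2} = \left(-4 + \frac{5}{4}\right) - \frac{195}{2} = - \frac{11}{4} - \frac{195}{2} = - \frac{401}{4}$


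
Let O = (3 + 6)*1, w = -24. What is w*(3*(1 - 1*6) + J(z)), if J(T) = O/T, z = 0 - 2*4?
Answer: 387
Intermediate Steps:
z = -8 (z = 0 - 8 = -8)
O = 9 (O = 9*1 = 9)
J(T) = 9/T
w*(3*(1 - 1*6) + J(z)) = -24*(3*(1 - 1*6) + 9/(-8)) = -24*(3*(1 - 6) + 9*(-1/8)) = -24*(3*(-5) - 9/8) = -24*(-15 - 9/8) = -24*(-129/8) = 387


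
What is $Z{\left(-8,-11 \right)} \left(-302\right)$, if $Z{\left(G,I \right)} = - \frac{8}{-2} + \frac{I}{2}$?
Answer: $453$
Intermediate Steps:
$Z{\left(G,I \right)} = 4 + \frac{I}{2}$ ($Z{\left(G,I \right)} = \left(-8\right) \left(- \frac{1}{2}\right) + I \frac{1}{2} = 4 + \frac{I}{2}$)
$Z{\left(-8,-11 \right)} \left(-302\right) = \left(4 + \frac{1}{2} \left(-11\right)\right) \left(-302\right) = \left(4 - \frac{11}{2}\right) \left(-302\right) = \left(- \frac{3}{2}\right) \left(-302\right) = 453$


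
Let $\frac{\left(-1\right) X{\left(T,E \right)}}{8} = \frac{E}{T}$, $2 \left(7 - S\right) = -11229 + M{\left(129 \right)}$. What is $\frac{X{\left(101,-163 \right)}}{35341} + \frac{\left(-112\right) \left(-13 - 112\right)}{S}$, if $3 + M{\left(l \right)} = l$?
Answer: $\frac{99958844568}{39681475597} \approx 2.519$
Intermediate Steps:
$M{\left(l \right)} = -3 + l$
$S = \frac{11117}{2}$ ($S = 7 - \frac{-11229 + \left(-3 + 129\right)}{2} = 7 - \frac{-11229 + 126}{2} = 7 - - \frac{11103}{2} = 7 + \frac{11103}{2} = \frac{11117}{2} \approx 5558.5$)
$X{\left(T,E \right)} = - \frac{8 E}{T}$ ($X{\left(T,E \right)} = - 8 \frac{E}{T} = - \frac{8 E}{T}$)
$\frac{X{\left(101,-163 \right)}}{35341} + \frac{\left(-112\right) \left(-13 - 112\right)}{S} = \frac{\left(-8\right) \left(-163\right) \frac{1}{101}}{35341} + \frac{\left(-112\right) \left(-13 - 112\right)}{\frac{11117}{2}} = \left(-8\right) \left(-163\right) \frac{1}{101} \cdot \frac{1}{35341} + \left(-112\right) \left(-125\right) \frac{2}{11117} = \frac{1304}{101} \cdot \frac{1}{35341} + 14000 \cdot \frac{2}{11117} = \frac{1304}{3569441} + \frac{28000}{11117} = \frac{99958844568}{39681475597}$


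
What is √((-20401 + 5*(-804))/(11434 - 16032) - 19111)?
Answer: I*√3338222366/418 ≈ 138.22*I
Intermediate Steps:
√((-20401 + 5*(-804))/(11434 - 16032) - 19111) = √((-20401 - 4020)/(-4598) - 19111) = √(-24421*(-1/4598) - 19111) = √(24421/4598 - 19111) = √(-87847957/4598) = I*√3338222366/418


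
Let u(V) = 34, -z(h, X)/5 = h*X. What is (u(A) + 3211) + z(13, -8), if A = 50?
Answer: 3765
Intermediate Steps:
z(h, X) = -5*X*h (z(h, X) = -5*h*X = -5*X*h)
(u(A) + 3211) + z(13, -8) = (34 + 3211) - 5*(-8)*13 = 3245 + 520 = 3765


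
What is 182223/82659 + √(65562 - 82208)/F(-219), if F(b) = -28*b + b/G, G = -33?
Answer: 60741/27553 + 11*I*√16646/67525 ≈ 2.2045 + 0.021018*I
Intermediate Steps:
F(b) = -925*b/33 (F(b) = -28*b + b/(-33) = -28*b + b*(-1/33) = -28*b - b/33 = -925*b/33)
182223/82659 + √(65562 - 82208)/F(-219) = 182223/82659 + √(65562 - 82208)/((-925/33*(-219))) = 182223*(1/82659) + √(-16646)/(67525/11) = 60741/27553 + (I*√16646)*(11/67525) = 60741/27553 + 11*I*√16646/67525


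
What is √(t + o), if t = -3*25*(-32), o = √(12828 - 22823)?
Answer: √(2400 + I*√9995) ≈ 49.0 + 1.0201*I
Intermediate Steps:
o = I*√9995 (o = √(-9995) = I*√9995 ≈ 99.975*I)
t = 2400 (t = -75*(-32) = 2400)
√(t + o) = √(2400 + I*√9995)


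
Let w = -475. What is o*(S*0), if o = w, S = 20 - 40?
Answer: 0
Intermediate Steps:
S = -20
o = -475
o*(S*0) = -(-9500)*0 = -475*0 = 0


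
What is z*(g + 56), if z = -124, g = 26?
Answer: -10168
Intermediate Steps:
z*(g + 56) = -124*(26 + 56) = -124*82 = -10168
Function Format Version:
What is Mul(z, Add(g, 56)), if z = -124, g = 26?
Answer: -10168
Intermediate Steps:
Mul(z, Add(g, 56)) = Mul(-124, Add(26, 56)) = Mul(-124, 82) = -10168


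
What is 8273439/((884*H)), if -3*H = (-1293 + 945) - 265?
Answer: 24820317/541892 ≈ 45.803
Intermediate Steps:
H = 613/3 (H = -((-1293 + 945) - 265)/3 = -(-348 - 265)/3 = -⅓*(-613) = 613/3 ≈ 204.33)
8273439/((884*H)) = 8273439/((884*(613/3))) = 8273439/(541892/3) = 8273439*(3/541892) = 24820317/541892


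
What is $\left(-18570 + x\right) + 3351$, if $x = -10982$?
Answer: $-26201$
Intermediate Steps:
$\left(-18570 + x\right) + 3351 = \left(-18570 - 10982\right) + 3351 = -29552 + 3351 = -26201$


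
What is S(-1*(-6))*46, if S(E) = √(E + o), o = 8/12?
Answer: 92*√15/3 ≈ 118.77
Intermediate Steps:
o = ⅔ (o = 8*(1/12) = ⅔ ≈ 0.66667)
S(E) = √(⅔ + E) (S(E) = √(E + ⅔) = √(⅔ + E))
S(-1*(-6))*46 = (√(6 + 9*(-1*(-6)))/3)*46 = (√(6 + 9*6)/3)*46 = (√(6 + 54)/3)*46 = (√60/3)*46 = ((2*√15)/3)*46 = (2*√15/3)*46 = 92*√15/3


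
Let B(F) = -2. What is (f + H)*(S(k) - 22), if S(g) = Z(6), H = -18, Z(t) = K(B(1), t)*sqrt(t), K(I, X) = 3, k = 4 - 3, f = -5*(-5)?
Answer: -154 + 21*sqrt(6) ≈ -102.56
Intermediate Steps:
f = 25
k = 1
Z(t) = 3*sqrt(t)
S(g) = 3*sqrt(6)
(f + H)*(S(k) - 22) = (25 - 18)*(3*sqrt(6) - 22) = 7*(-22 + 3*sqrt(6)) = -154 + 21*sqrt(6)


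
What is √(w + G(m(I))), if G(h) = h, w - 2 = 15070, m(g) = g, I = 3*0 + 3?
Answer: 15*√67 ≈ 122.78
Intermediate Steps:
I = 3 (I = 0 + 3 = 3)
w = 15072 (w = 2 + 15070 = 15072)
√(w + G(m(I))) = √(15072 + 3) = √15075 = 15*√67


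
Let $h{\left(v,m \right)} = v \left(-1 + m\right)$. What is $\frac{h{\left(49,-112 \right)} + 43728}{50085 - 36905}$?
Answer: $\frac{38191}{13180} \approx 2.8976$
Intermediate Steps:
$\frac{h{\left(49,-112 \right)} + 43728}{50085 - 36905} = \frac{49 \left(-1 - 112\right) + 43728}{50085 - 36905} = \frac{49 \left(-113\right) + 43728}{13180} = \left(-5537 + 43728\right) \frac{1}{13180} = 38191 \cdot \frac{1}{13180} = \frac{38191}{13180}$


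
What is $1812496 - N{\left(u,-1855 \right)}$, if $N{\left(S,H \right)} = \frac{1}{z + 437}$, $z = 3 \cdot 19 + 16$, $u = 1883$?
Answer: $\frac{924372959}{510} \approx 1.8125 \cdot 10^{6}$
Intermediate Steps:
$z = 73$ ($z = 57 + 16 = 73$)
$N{\left(S,H \right)} = \frac{1}{510}$ ($N{\left(S,H \right)} = \frac{1}{73 + 437} = \frac{1}{510}$)
$1812496 - N{\left(u,-1855 \right)} = 1812496 - \frac{1}{510} = \frac{924372959}{510}$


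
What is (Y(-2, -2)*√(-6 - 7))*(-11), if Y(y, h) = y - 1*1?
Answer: 33*I*√13 ≈ 118.98*I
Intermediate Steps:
Y(y, h) = -1 + y (Y(y, h) = y - 1 = -1 + y)
(Y(-2, -2)*√(-6 - 7))*(-11) = ((-1 - 2)*√(-6 - 7))*(-11) = -3*I*√13*(-11) = 33*I*√13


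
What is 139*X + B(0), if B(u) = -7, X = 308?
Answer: 42805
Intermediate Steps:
139*X + B(0) = 139*308 - 7 = 42812 - 7 = 42805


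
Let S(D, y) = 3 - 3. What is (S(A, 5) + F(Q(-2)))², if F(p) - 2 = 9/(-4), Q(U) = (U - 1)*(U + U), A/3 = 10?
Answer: 1/16 ≈ 0.062500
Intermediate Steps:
A = 30 (A = 3*10 = 30)
Q(U) = 2*U*(-1 + U) (Q(U) = (-1 + U)*(2*U) = 2*U*(-1 + U))
S(D, y) = 0
F(p) = -¼ (F(p) = 2 + 9/(-4) = 2 + 9*(-¼) = 2 - 9/4 = -¼)
(S(A, 5) + F(Q(-2)))² = (0 - ¼)² = (-¼)² = 1/16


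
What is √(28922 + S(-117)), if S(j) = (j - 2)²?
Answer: 3*√4787 ≈ 207.56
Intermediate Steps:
S(j) = (-2 + j)²
√(28922 + S(-117)) = √(28922 + (-2 - 117)²) = √(28922 + (-119)²) = √(28922 + 14161) = √43083 = 3*√4787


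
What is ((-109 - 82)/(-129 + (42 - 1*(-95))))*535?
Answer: -102185/8 ≈ -12773.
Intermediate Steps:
((-109 - 82)/(-129 + (42 - 1*(-95))))*535 = -191/(-129 + (42 + 95))*535 = -191/(-129 + 137)*535 = -191/8*535 = -102185/8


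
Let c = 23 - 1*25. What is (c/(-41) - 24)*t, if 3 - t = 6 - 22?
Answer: -18658/41 ≈ -455.07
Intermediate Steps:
c = -2 (c = 23 - 25 = -2)
t = 19 (t = 3 - (6 - 22) = 3 - 1*(-16) = 3 + 16 = 19)
(c/(-41) - 24)*t = (-2/(-41) - 24)*19 = (-2*(-1/41) - 24)*19 = (2/41 - 24)*19 = -982/41*19 = -18658/41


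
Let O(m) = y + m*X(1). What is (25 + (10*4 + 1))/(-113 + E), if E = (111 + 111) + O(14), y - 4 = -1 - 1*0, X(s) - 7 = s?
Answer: 33/112 ≈ 0.29464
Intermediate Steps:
X(s) = 7 + s
y = 3 (y = 4 + (-1 - 1*0) = 4 + (-1 + 0) = 4 - 1 = 3)
O(m) = 3 + 8*m (O(m) = 3 + m*(7 + 1) = 3 + m*8 = 3 + 8*m)
E = 337 (E = (111 + 111) + (3 + 8*14) = 222 + (3 + 112) = 222 + 115 = 337)
(25 + (10*4 + 1))/(-113 + E) = (25 + (10*4 + 1))/(-113 + 337) = (25 + (40 + 1))/224 = (25 + 41)*(1/224) = 66*(1/224) = 33/112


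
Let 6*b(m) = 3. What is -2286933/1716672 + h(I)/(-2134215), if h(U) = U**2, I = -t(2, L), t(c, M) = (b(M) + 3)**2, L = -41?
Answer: -1627021440229/1221249044160 ≈ -1.3323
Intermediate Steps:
b(m) = 1/2 (b(m) = (1/6)*3 = 1/2)
t(c, M) = 49/4 (t(c, M) = (1/2 + 3)**2 = (7/2)**2 = 49/4)
I = -49/4 (I = -1*49/4 = -49/4 ≈ -12.250)
-2286933/1716672 + h(I)/(-2134215) = -2286933/1716672 + (-49/4)**2/(-2134215) = -2286933*1/1716672 + (2401/16)*(-1/2134215) = -762311/572224 - 2401/34147440 = -1627021440229/1221249044160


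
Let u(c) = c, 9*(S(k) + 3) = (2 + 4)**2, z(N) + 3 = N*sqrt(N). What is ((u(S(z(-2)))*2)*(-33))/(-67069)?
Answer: 66/67069 ≈ 0.00098406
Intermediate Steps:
z(N) = -3 + N**(3/2) (z(N) = -3 + N*sqrt(N) = -3 + N**(3/2))
S(k) = 1 (S(k) = -3 + (2 + 4)**2/9 = -3 + (1/9)*6**2 = -3 + (1/9)*36 = -3 + 4 = 1)
((u(S(z(-2)))*2)*(-33))/(-67069) = ((1*2)*(-33))/(-67069) = (2*(-33))*(-1/67069) = -66*(-1/67069) = 66/67069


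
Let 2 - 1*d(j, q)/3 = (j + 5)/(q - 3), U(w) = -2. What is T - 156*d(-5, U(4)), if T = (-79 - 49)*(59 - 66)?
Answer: -40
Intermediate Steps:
T = 896 (T = -128*(-7) = 896)
d(j, q) = 6 - 3*(5 + j)/(-3 + q) (d(j, q) = 6 - 3*(j + 5)/(q - 3) = 6 - 3*(5 + j)/(-3 + q))
T - 156*d(-5, U(4)) = 896 - 468*(-11 - 1*(-5) + 2*(-2))/(-3 - 2) = 896 - 468*(-11 + 5 - 4)/(-5) = 896 - 468*(-1)*(-10)/5 = 896 - 156*6 = 896 - 936 = -40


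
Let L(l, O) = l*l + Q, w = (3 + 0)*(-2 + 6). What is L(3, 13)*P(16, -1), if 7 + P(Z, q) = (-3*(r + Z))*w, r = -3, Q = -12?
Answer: 1425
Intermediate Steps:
w = 12 (w = 3*4 = 12)
P(Z, q) = 101 - 36*Z (P(Z, q) = -7 - 3*(-3 + Z)*12 = -7 + (9 - 3*Z)*12 = -7 + (108 - 36*Z) = 101 - 36*Z)
L(l, O) = -12 + l² (L(l, O) = l*l - 12 = l² - 12 = -12 + l²)
L(3, 13)*P(16, -1) = (-12 + 3²)*(101 - 36*16) = (-12 + 9)*(101 - 576) = -3*(-475) = 1425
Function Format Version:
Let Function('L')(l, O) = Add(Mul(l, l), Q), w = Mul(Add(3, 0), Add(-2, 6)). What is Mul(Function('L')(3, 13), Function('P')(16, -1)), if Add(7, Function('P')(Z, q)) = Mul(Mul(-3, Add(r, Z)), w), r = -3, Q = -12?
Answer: 1425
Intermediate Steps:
w = 12 (w = Mul(3, 4) = 12)
Function('P')(Z, q) = Add(101, Mul(-36, Z)) (Function('P')(Z, q) = Add(-7, Mul(Mul(-3, Add(-3, Z)), 12)) = Add(-7, Mul(Add(9, Mul(-3, Z)), 12)) = Add(-7, Add(108, Mul(-36, Z))) = Add(101, Mul(-36, Z)))
Function('L')(l, O) = Add(-12, Pow(l, 2)) (Function('L')(l, O) = Add(Mul(l, l), -12) = Add(Pow(l, 2), -12) = Add(-12, Pow(l, 2)))
Mul(Function('L')(3, 13), Function('P')(16, -1)) = Mul(Add(-12, Pow(3, 2)), Add(101, Mul(-36, 16))) = Mul(Add(-12, 9), Add(101, -576)) = Mul(-3, -475) = 1425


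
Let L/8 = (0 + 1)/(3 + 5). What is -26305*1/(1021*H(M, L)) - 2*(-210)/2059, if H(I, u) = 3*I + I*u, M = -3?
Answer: 59307835/25226868 ≈ 2.3510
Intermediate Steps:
L = 1 (L = 8*((0 + 1)/(3 + 5)) = 8*(1/8) = 8*(1*(⅛)) = 8*(⅛) = 1)
-26305*1/(1021*H(M, L)) - 2*(-210)/2059 = -26305*(-1/(3063*(3 + 1))) - 2*(-210)/2059 = -26305/(1021*(-3*4)) + 420*(1/2059) = -26305/(1021*(-12)) + 420/2059 = -26305/(-12252) + 420/2059 = -26305*(-1/12252) + 420/2059 = 26305/12252 + 420/2059 = 59307835/25226868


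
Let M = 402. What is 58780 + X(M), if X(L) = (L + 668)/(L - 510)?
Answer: 3173585/54 ≈ 58770.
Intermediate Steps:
X(L) = (668 + L)/(-510 + L)
58780 + X(M) = 58780 + (668 + 402)/(-510 + 402) = 58780 + 1070/(-108) = 58780 - 1/108*1070 = 58780 - 535/54 = 3173585/54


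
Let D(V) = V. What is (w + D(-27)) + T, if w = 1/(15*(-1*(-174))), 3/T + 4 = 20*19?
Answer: -13244257/490680 ≈ -26.992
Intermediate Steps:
T = 3/376 (T = 3/(-4 + 20*19) = 3/(-4 + 380) = 3/376 ≈ 0.0079787)
w = 1/2610 (w = 1/(15*174) = 1/2610 ≈ 0.00038314)
(w + D(-27)) + T = (1/2610 - 27) + 3/376 = -70469/2610 + 3/376 = -13244257/490680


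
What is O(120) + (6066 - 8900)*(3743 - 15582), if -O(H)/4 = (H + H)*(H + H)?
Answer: 33321326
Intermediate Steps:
O(H) = -16*H**2 (O(H) = -4*(H + H)*(H + H) = -4*2*H*2*H = -16*H**2)
O(120) + (6066 - 8900)*(3743 - 15582) = -16*120**2 + (6066 - 8900)*(3743 - 15582) = -16*14400 - 2834*(-11839) = -230400 + 33551726 = 33321326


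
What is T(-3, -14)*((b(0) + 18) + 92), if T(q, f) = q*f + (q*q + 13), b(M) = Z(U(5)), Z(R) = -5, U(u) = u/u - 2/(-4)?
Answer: 6720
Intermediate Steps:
U(u) = 3/2 (U(u) = 1 - 2*(-1/4) = 1 + 1/2 = 3/2)
b(M) = -5
T(q, f) = 13 + q**2 + f*q (T(q, f) = f*q + (q**2 + 13) = f*q + (13 + q**2) = 13 + q**2 + f*q)
T(-3, -14)*((b(0) + 18) + 92) = (13 + (-3)**2 - 14*(-3))*((-5 + 18) + 92) = (13 + 9 + 42)*(13 + 92) = 64*105 = 6720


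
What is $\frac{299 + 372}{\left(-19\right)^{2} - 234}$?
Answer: $\frac{671}{127} \approx 5.2835$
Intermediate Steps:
$\frac{299 + 372}{\left(-19\right)^{2} - 234} = \frac{671}{361 - 234} = \frac{671}{127}$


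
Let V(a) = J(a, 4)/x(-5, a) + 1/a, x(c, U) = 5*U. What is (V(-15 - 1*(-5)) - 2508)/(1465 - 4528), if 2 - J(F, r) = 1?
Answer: 20901/25525 ≈ 0.81884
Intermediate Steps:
J(F, r) = 1 (J(F, r) = 2 - 1*1 = 2 - 1 = 1)
V(a) = 6/(5*a) (V(a) = 1/(5*a) + 1/a = 6/(5*a))
(V(-15 - 1*(-5)) - 2508)/(1465 - 4528) = (6/(5*(-15 - 1*(-5))) - 2508)/(1465 - 4528) = (6/(5*(-15 + 5)) - 2508)/(-3063) = ((6/5)/(-10) - 2508)*(-1/3063) = ((6/5)*(-⅒) - 2508)*(-1/3063) = (-3/25 - 2508)*(-1/3063) = -62703/25*(-1/3063) = 20901/25525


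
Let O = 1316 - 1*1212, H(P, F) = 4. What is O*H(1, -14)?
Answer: 416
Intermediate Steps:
O = 104 (O = 1316 - 1212 = 104)
O*H(1, -14) = 104*4 = 416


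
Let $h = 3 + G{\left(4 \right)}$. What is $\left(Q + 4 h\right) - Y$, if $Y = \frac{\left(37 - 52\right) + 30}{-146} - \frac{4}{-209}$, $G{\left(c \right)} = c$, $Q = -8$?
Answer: $\frac{612831}{30514} \approx 20.084$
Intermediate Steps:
$h = 7$ ($h = 3 + 4 = 7$)
$Y = - \frac{2551}{30514}$ ($Y = \left(-15 + 30\right) \left(- \frac{1}{146}\right) - - \frac{4}{209} = 15 \left(- \frac{1}{146}\right) + \frac{4}{209} = - \frac{15}{146} + \frac{4}{209} = - \frac{2551}{30514} \approx -0.083601$)
$\left(Q + 4 h\right) - Y = \left(-8 + 4 \cdot 7\right) - - \frac{2551}{30514} = \left(-8 + 28\right) + \frac{2551}{30514} = 20 + \frac{2551}{30514} = \frac{612831}{30514}$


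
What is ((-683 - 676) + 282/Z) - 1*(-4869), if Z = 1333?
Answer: 4679112/1333 ≈ 3510.2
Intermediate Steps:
((-683 - 676) + 282/Z) - 1*(-4869) = ((-683 - 676) + 282/1333) - 1*(-4869) = (-1359 + 282*(1/1333)) + 4869 = (-1359 + 282/1333) + 4869 = -1811265/1333 + 4869 = 4679112/1333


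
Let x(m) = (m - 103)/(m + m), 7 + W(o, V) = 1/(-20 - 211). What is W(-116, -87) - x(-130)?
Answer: -474503/60060 ≈ -7.9005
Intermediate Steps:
W(o, V) = -1618/231 (W(o, V) = -7 + 1/(-20 - 211) = -7 + 1/(-231) = -7 - 1/231 = -1618/231)
x(m) = (-103 + m)/(2*m) (x(m) = (-103 + m)/((2*m)) = (-103 + m)*(1/(2*m)) = (-103 + m)/(2*m))
W(-116, -87) - x(-130) = -1618/231 - (-103 - 130)/(2*(-130)) = -1618/231 - (-1)*(-233)/(2*130) = -1618/231 - 1*233/260 = -1618/231 - 233/260 = -474503/60060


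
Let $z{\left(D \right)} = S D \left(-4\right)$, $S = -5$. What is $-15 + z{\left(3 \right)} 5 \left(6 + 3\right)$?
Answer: $2685$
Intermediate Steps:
$z{\left(D \right)} = 20 D$ ($z{\left(D \right)} = - 5 D \left(-4\right) = 20 D$)
$-15 + z{\left(3 \right)} 5 \left(6 + 3\right) = -15 + 20 \cdot 3 \cdot 5 \left(6 + 3\right) = -15 + 60 \cdot 5 \cdot 9 = -15 + 60 \cdot 45 = -15 + 2700 = 2685$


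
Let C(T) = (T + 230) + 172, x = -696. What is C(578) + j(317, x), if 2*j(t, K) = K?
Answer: 632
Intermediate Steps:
C(T) = 402 + T (C(T) = (230 + T) + 172 = 402 + T)
j(t, K) = K/2
C(578) + j(317, x) = (402 + 578) + (1/2)*(-696) = 980 - 348 = 632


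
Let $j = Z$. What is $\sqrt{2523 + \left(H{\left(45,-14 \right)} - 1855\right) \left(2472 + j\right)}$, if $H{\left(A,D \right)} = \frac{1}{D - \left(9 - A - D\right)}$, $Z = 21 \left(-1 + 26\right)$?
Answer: $\frac{i \sqrt{88904598}}{4} \approx 2357.2 i$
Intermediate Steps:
$Z = 525$ ($Z = 21 \cdot 25 = 525$)
$H{\left(A,D \right)} = \frac{1}{-9 + A + 2 D}$ ($H{\left(A,D \right)} = \frac{1}{D - \left(9 - A - D\right)} = \frac{1}{D + \left(-9 + A + D\right)} = \frac{1}{-9 + A + 2 D}$)
$j = 525$
$\sqrt{2523 + \left(H{\left(45,-14 \right)} - 1855\right) \left(2472 + j\right)} = \sqrt{2523 + \left(\frac{1}{-9 + 45 + 2 \left(-14\right)} - 1855\right) \left(2472 + 525\right)} = \sqrt{2523 + \left(\frac{1}{-9 + 45 - 28} - 1855\right) 2997} = \sqrt{2523 + \left(\frac{1}{8} - 1855\right) 2997} = \sqrt{2523 - \frac{44472483}{8}} = \sqrt{- \frac{44452299}{8}} = \frac{i \sqrt{88904598}}{4}$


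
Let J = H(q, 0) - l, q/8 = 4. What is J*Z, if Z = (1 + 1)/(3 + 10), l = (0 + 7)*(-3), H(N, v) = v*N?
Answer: 42/13 ≈ 3.2308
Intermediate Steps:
q = 32 (q = 8*4 = 32)
H(N, v) = N*v
l = -21 (l = 7*(-3) = -21)
Z = 2/13 ≈ 0.15385
J = 21 (J = 32*0 - 1*(-21) = 0 + 21 = 21)
J*Z = 21*(2/13) = 42/13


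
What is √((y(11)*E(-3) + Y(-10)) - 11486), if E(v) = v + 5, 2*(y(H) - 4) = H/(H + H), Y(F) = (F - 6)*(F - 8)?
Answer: I*√44758/2 ≈ 105.78*I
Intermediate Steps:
Y(F) = (-8 + F)*(-6 + F) (Y(F) = (-6 + F)*(-8 + F) = (-8 + F)*(-6 + F))
y(H) = 17/4 (y(H) = 4 + (H/(H + H))/2 = 4 + (H/((2*H)))/2 = 4 + (H*(1/(2*H)))/2 = 4 + (½)*(½) = 4 + ¼ = 17/4)
E(v) = 5 + v
√((y(11)*E(-3) + Y(-10)) - 11486) = √((17*(5 - 3)/4 + (48 + (-10)² - 14*(-10))) - 11486) = √(((17/4)*2 + (48 + 100 + 140)) - 11486) = √((17/2 + 288) - 11486) = √(593/2 - 11486) = √(-22379/2) = I*√44758/2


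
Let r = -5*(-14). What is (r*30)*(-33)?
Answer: -69300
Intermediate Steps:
r = 70
(r*30)*(-33) = (70*30)*(-33) = 2100*(-33) = -69300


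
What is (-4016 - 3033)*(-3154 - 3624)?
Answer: 47778122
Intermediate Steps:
(-4016 - 3033)*(-3154 - 3624) = -7049*(-6778) = 47778122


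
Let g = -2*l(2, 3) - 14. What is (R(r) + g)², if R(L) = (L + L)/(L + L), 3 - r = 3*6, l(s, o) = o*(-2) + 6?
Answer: 169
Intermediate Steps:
l(s, o) = 6 - 2*o (l(s, o) = -2*o + 6 = 6 - 2*o)
r = -15 (r = 3 - 3*6 = 3 - 1*18 = 3 - 18 = -15)
R(L) = 1 (R(L) = (2*L)/((2*L)) = (2*L)*(1/(2*L)) = 1)
g = -14 (g = -2*(6 - 2*3) - 14 = -2*(6 - 6) - 14 = -2*0 - 14 = 0 - 14 = -14)
(R(r) + g)² = (1 - 14)² = (-13)² = 169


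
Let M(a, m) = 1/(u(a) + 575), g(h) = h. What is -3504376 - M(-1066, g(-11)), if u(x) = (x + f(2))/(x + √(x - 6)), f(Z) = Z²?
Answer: -165303679015774917/47170645768 + 531*I*√67/47170645768 ≈ -3.5044e+6 + 9.2142e-8*I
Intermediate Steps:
u(x) = (4 + x)/(x + √(-6 + x)) (u(x) = (x + 2²)/(x + √(x - 6)) = (x + 4)/(x + √(-6 + x)) = (4 + x)/(x + √(-6 + x)))
M(a, m) = 1/(575 + (4 + a)/(a + √(-6 + a))) (M(a, m) = 1/((4 + a)/(a + √(-6 + a)) + 575) = 1/(575 + (4 + a)/(a + √(-6 + a))))
-3504376 - M(-1066, g(-11)) = -3504376 - (-1066 + √(-6 - 1066))/(4 + 575*√(-6 - 1066) + 576*(-1066)) = -3504376 - (-1066 + √(-1072))/(4 + 575*√(-1072) - 614016) = -3504376 - (-1066 + 4*I*√67)/(4 + 575*(4*I*√67) - 614016) = -3504376 - (-1066 + 4*I*√67)/(4 + 2300*I*√67 - 614016) = -3504376 - (-1066 + 4*I*√67)/(-614012 + 2300*I*√67)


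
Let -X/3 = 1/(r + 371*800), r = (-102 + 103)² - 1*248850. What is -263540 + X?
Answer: -12637006543/47951 ≈ -2.6354e+5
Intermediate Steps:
r = -248849 (r = 1² - 248850 = 1 - 248850 = -248849)
X = -3/47951 (X = -3/(-248849 + 371*800) = -3/(-248849 + 296800) = -3/47951 ≈ -6.2564e-5)
-263540 + X = -263540 - 3/47951 = -12637006543/47951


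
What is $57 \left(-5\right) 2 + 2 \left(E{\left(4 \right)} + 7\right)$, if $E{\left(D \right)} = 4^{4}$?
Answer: $-44$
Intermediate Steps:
$E{\left(D \right)} = 256$
$57 \left(-5\right) 2 + 2 \left(E{\left(4 \right)} + 7\right) = 57 \left(-5\right) 2 + 2 \left(256 + 7\right) = \left(-285\right) 2 + 2 \cdot 263 = -570 + 526 = -44$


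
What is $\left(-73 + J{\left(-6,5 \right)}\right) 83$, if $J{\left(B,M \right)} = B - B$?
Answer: $-6059$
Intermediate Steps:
$J{\left(B,M \right)} = 0$
$\left(-73 + J{\left(-6,5 \right)}\right) 83 = \left(-73 + 0\right) 83 = \left(-73\right) 83 = -6059$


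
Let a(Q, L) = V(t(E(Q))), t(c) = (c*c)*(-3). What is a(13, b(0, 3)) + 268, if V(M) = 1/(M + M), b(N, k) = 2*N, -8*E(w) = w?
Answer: 135844/507 ≈ 267.94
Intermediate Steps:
E(w) = -w/8
t(c) = -3*c² (t(c) = c²*(-3) = -3*c²)
V(M) = 1/(2*M)
a(Q, L) = -32/(3*Q²) (a(Q, L) = 1/(2*((-3*Q²/64))) = (-64/(3*Q²))/2 = -32/(3*Q²))
a(13, b(0, 3)) + 268 = -32/3/13² + 268 = -32/3*1/169 + 268 = -32/507 + 268 = 135844/507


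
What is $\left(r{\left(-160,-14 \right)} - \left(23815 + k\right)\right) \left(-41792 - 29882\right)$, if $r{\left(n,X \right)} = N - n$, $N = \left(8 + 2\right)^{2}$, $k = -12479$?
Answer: $793861224$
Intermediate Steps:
$N = 100$ ($N = 10^{2} = 100$)
$r{\left(n,X \right)} = 100 - n$
$\left(r{\left(-160,-14 \right)} - \left(23815 + k\right)\right) \left(-41792 - 29882\right) = \left(\left(100 - -160\right) - 11336\right) \left(-41792 - 29882\right) = \left(\left(100 + 160\right) + \left(-23815 + 12479\right)\right) \left(-71674\right) = \left(260 - 11336\right) \left(-71674\right) = \left(-11076\right) \left(-71674\right) = 793861224$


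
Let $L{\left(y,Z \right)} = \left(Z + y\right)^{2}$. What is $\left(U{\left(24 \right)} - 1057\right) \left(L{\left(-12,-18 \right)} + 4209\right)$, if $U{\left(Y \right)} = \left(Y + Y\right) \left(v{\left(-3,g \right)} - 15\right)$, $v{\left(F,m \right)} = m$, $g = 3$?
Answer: $-8342997$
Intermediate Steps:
$U{\left(Y \right)} = - 24 Y$ ($U{\left(Y \right)} = \left(Y + Y\right) \left(3 - 15\right) = 2 Y \left(-12\right) = - 24 Y$)
$\left(U{\left(24 \right)} - 1057\right) \left(L{\left(-12,-18 \right)} + 4209\right) = \left(\left(-24\right) 24 - 1057\right) \left(\left(-18 - 12\right)^{2} + 4209\right) = \left(-576 - 1057\right) \left(\left(-30\right)^{2} + 4209\right) = - 1633 \left(900 + 4209\right) = \left(-1633\right) 5109 = -8342997$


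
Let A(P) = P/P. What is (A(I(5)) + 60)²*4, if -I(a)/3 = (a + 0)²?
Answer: 14884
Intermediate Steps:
I(a) = -3*a² (I(a) = -3*(a + 0)² = -3*a²)
A(P) = 1
(A(I(5)) + 60)²*4 = (1 + 60)²*4 = 61²*4 = 3721*4 = 14884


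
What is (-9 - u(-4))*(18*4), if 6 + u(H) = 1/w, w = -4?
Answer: -198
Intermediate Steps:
u(H) = -25/4 (u(H) = -6 + 1/(-4) = -6 - ¼ = -25/4)
(-9 - u(-4))*(18*4) = (-9 - 1*(-25/4))*(18*4) = (-9 + 25/4)*72 = -11/4*72 = -198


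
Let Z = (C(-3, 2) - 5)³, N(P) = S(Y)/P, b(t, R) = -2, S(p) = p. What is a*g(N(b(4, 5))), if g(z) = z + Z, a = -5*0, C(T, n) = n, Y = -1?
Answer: 0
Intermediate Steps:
a = 0
N(P) = -1/P
Z = -27 (Z = (2 - 5)³ = (-3)³ = -27)
g(z) = -27 + z (g(z) = z - 27 = -27 + z)
a*g(N(b(4, 5))) = 0*(-27 - 1/(-2)) = 0*(-27 - 1*(-½)) = 0*(-27 + ½) = 0*(-53/2) = 0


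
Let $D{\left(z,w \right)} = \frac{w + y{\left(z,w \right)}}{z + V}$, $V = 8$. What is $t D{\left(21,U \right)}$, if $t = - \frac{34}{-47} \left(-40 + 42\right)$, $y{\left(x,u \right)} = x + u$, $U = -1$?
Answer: $\frac{1292}{1363} \approx 0.94791$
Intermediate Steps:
$y{\left(x,u \right)} = u + x$
$D{\left(z,w \right)} = \frac{z + 2 w}{8 + z}$ ($D{\left(z,w \right)} = \frac{w + \left(w + z\right)}{z + 8} = \frac{z + 2 w}{8 + z}$)
$t = \frac{68}{47}$ ($t = \left(-34\right) \left(- \frac{1}{47}\right) 2 = \frac{34}{47} \cdot 2 = \frac{68}{47} \approx 1.4468$)
$t D{\left(21,U \right)} = \frac{68 \frac{21 + 2 \left(-1\right)}{8 + 21}}{47} = \frac{68 \frac{21 - 2}{29}}{47} = \frac{68 \cdot \frac{1}{29} \cdot 19}{47} = \frac{68}{47} \cdot \frac{19}{29} = \frac{1292}{1363}$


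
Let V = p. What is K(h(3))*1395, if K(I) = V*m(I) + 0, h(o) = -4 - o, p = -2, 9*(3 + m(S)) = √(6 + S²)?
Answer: 8370 - 310*√55 ≈ 6071.0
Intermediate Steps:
m(S) = -3 + √(6 + S²)/9
V = -2
K(I) = 6 - 2*√(6 + I²)/9 (K(I) = -2*(-3 + √(6 + I²)/9) + 0 = (6 - 2*√(6 + I²)/9) + 0 = 6 - 2*√(6 + I²)/9)
K(h(3))*1395 = (6 - 2*√(6 + (-4 - 1*3)²)/9)*1395 = (6 - 2*√(6 + (-4 - 3)²)/9)*1395 = (6 - 2*√(6 + (-7)²)/9)*1395 = (6 - 2*√(6 + 49)/9)*1395 = (6 - 2*√55/9)*1395 = 8370 - 310*√55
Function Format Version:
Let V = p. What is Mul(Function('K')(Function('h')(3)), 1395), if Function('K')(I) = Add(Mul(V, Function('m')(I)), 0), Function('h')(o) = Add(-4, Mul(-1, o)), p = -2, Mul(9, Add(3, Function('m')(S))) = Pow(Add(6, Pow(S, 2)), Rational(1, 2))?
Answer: Add(8370, Mul(-310, Pow(55, Rational(1, 2)))) ≈ 6071.0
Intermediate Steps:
Function('m')(S) = Add(-3, Mul(Rational(1, 9), Pow(Add(6, Pow(S, 2)), Rational(1, 2))))
V = -2
Function('K')(I) = Add(6, Mul(Rational(-2, 9), Pow(Add(6, Pow(I, 2)), Rational(1, 2)))) (Function('K')(I) = Add(Mul(-2, Add(-3, Mul(Rational(1, 9), Pow(Add(6, Pow(I, 2)), Rational(1, 2))))), 0) = Add(Add(6, Mul(Rational(-2, 9), Pow(Add(6, Pow(I, 2)), Rational(1, 2)))), 0) = Add(6, Mul(Rational(-2, 9), Pow(Add(6, Pow(I, 2)), Rational(1, 2)))))
Mul(Function('K')(Function('h')(3)), 1395) = Mul(Add(6, Mul(Rational(-2, 9), Pow(Add(6, Pow(Add(-4, Mul(-1, 3)), 2)), Rational(1, 2)))), 1395) = Mul(Add(6, Mul(Rational(-2, 9), Pow(Add(6, Pow(Add(-4, -3), 2)), Rational(1, 2)))), 1395) = Mul(Add(6, Mul(Rational(-2, 9), Pow(Add(6, Pow(-7, 2)), Rational(1, 2)))), 1395) = Mul(Add(6, Mul(Rational(-2, 9), Pow(Add(6, 49), Rational(1, 2)))), 1395) = Mul(Add(6, Mul(Rational(-2, 9), Pow(55, Rational(1, 2)))), 1395) = Add(8370, Mul(-310, Pow(55, Rational(1, 2))))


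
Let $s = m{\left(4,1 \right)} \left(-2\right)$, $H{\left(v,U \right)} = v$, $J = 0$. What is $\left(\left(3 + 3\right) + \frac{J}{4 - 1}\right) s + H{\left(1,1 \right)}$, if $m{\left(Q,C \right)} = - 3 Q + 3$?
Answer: $109$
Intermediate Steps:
$m{\left(Q,C \right)} = 3 - 3 Q$
$s = 18$ ($s = \left(3 - 12\right) \left(-2\right) = \left(-9\right) \left(-2\right) = 18$)
$\left(\left(3 + 3\right) + \frac{J}{4 - 1}\right) s + H{\left(1,1 \right)} = \left(\left(3 + 3\right) + \frac{0}{4 - 1}\right) 18 + 1 = \left(6 + \frac{0}{3}\right) 18 + 1 = \left(6 + 0 \cdot \frac{1}{3}\right) 18 + 1 = \left(6 + 0\right) 18 + 1 = 6 \cdot 18 + 1 = 108 + 1 = 109$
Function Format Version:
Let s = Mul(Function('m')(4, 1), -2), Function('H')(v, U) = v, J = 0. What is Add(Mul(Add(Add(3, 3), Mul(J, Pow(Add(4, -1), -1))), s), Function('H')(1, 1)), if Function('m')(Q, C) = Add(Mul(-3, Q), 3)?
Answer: 109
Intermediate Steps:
Function('m')(Q, C) = Add(3, Mul(-3, Q))
s = 18 (s = Mul(Add(3, Mul(-3, 4)), -2) = Mul(Add(3, -12), -2) = Mul(-9, -2) = 18)
Add(Mul(Add(Add(3, 3), Mul(J, Pow(Add(4, -1), -1))), s), Function('H')(1, 1)) = Add(Mul(Add(Add(3, 3), Mul(0, Pow(Add(4, -1), -1))), 18), 1) = Add(Mul(Add(6, Mul(0, Pow(3, -1))), 18), 1) = Add(Mul(Add(6, Mul(0, Rational(1, 3))), 18), 1) = Add(Mul(Add(6, 0), 18), 1) = Add(Mul(6, 18), 1) = Add(108, 1) = 109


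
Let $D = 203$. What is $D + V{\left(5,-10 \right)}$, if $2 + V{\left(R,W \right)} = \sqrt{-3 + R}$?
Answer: $201 + \sqrt{2} \approx 202.41$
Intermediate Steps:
$V{\left(R,W \right)} = -2 + \sqrt{-3 + R}$
$D + V{\left(5,-10 \right)} = 203 - \left(2 - \sqrt{-3 + 5}\right) = 203 - \left(2 - \sqrt{2}\right) = 201 + \sqrt{2}$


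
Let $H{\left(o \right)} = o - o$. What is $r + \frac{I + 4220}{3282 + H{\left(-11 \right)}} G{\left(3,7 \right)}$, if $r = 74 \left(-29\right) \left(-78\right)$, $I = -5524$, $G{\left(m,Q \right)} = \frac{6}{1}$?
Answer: $\frac{91559932}{547} \approx 1.6739 \cdot 10^{5}$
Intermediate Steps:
$G{\left(m,Q \right)} = 6$ ($G{\left(m,Q \right)} = 6 \cdot 1 = 6$)
$H{\left(o \right)} = 0$
$r = 167388$ ($r = \left(-2146\right) \left(-78\right) = 167388$)
$r + \frac{I + 4220}{3282 + H{\left(-11 \right)}} G{\left(3,7 \right)} = 167388 + \frac{-5524 + 4220}{3282 + 0} \cdot 6 = 167388 + - \frac{1304}{3282} \cdot 6 = 167388 + \left(-1304\right) \frac{1}{3282} \cdot 6 = 167388 - \frac{1304}{547} = \frac{91559932}{547}$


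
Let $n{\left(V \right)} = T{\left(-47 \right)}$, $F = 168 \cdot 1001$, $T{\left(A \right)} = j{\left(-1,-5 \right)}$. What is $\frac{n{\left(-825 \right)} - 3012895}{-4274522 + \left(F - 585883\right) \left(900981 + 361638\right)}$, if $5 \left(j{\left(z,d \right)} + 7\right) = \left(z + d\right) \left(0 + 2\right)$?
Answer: $\frac{15064522}{2637095850535} \approx 5.7125 \cdot 10^{-6}$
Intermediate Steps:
$j{\left(z,d \right)} = -7 + \frac{2 d}{5} + \frac{2 z}{5}$ ($j{\left(z,d \right)} = -7 + \frac{\left(z + d\right) \left(0 + 2\right)}{5} = -7 + \frac{\left(d + z\right) 2}{5} = -7 + \frac{2 d + 2 z}{5} = -7 + \left(\frac{2 d}{5} + \frac{2 z}{5}\right) = -7 + \frac{2 d}{5} + \frac{2 z}{5}$)
$T{\left(A \right)} = - \frac{47}{5}$ ($T{\left(A \right)} = -7 + \frac{2}{5} \left(-5\right) + \frac{2}{5} \left(-1\right) = -7 - 2 - \frac{2}{5} = - \frac{47}{5}$)
$F = 168168$
$n{\left(V \right)} = - \frac{47}{5}$
$\frac{n{\left(-825 \right)} - 3012895}{-4274522 + \left(F - 585883\right) \left(900981 + 361638\right)} = \frac{- \frac{47}{5} - 3012895}{-4274522 + \left(168168 - 585883\right) \left(900981 + 361638\right)} = - \frac{15064522}{5 \left(-4274522 - 527414895585\right)} = - \frac{15064522}{5 \left(-527419170107\right)} = \left(- \frac{15064522}{5}\right) \left(- \frac{1}{527419170107}\right) = \frac{15064522}{2637095850535}$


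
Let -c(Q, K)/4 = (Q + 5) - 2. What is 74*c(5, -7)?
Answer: -2368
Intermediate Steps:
c(Q, K) = -12 - 4*Q (c(Q, K) = -4*((Q + 5) - 2) = -4*((5 + Q) - 2) = -4*(3 + Q) = -12 - 4*Q)
74*c(5, -7) = 74*(-12 - 4*5) = 74*(-12 - 20) = 74*(-32) = -2368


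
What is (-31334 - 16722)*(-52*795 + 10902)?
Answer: 1462728528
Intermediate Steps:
(-31334 - 16722)*(-52*795 + 10902) = -48056*(-41340 + 10902) = -48056*(-30438) = 1462728528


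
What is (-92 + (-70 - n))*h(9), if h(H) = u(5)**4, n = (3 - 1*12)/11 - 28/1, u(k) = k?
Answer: -915625/11 ≈ -83239.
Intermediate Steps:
n = -317/11 (n = (3 - 12)*(1/11) - 28*1 = -9*1/11 - 28 = -9/11 - 28 = -317/11 ≈ -28.818)
h(H) = 625 (h(H) = 5**4 = 625)
(-92 + (-70 - n))*h(9) = (-92 + (-70 - 1*(-317/11)))*625 = (-92 + (-70 + 317/11))*625 = (-92 - 453/11)*625 = -1465/11*625 = -915625/11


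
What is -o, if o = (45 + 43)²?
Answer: -7744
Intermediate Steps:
o = 7744 (o = 88² = 7744)
-o = -1*7744 = -7744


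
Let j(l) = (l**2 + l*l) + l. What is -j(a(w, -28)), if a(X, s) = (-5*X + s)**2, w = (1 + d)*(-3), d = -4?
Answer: -56801811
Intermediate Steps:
w = 9 (w = (1 - 4)*(-3) = -3*(-3) = 9)
a(X, s) = (s - 5*X)**2
j(l) = l + 2*l**2 (j(l) = (l**2 + l**2) + l = 2*l**2 + l = l + 2*l**2)
-j(a(w, -28)) = -(-1*(-28) + 5*9)**2*(1 + 2*(-1*(-28) + 5*9)**2) = -(28 + 45)**2*(1 + 2*(28 + 45)**2) = -73**2*(1 + 2*73**2) = -5329*(1 + 2*5329) = -5329*(1 + 10658) = -5329*10659 = -1*56801811 = -56801811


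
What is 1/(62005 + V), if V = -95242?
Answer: -1/33237 ≈ -3.0087e-5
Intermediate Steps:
1/(62005 + V) = 1/(62005 - 95242) = 1/(-33237) = -1/33237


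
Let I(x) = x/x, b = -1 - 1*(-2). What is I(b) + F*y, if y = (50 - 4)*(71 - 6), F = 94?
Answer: 281061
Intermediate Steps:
b = 1 (b = -1 + 2 = 1)
y = 2990 (y = 46*65 = 2990)
I(x) = 1
I(b) + F*y = 1 + 94*2990 = 1 + 281060 = 281061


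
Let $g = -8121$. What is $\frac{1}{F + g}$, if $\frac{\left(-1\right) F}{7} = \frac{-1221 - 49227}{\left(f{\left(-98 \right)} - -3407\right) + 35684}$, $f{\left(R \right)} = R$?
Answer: $- \frac{38993}{316309017} \approx -0.00012327$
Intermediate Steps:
$F = \frac{353136}{38993}$ ($F = - 7 \frac{-1221 - 49227}{\left(-98 - -3407\right) + 35684} = - 7 \left(- \frac{50448}{\left(-98 + \left(-2616 + 6023\right)\right) + 35684}\right) = - 7 \left(- \frac{50448}{\left(-98 + 3407\right) + 35684}\right) = - 7 \left(- \frac{50448}{3309 + 35684}\right) = - 7 \left(- \frac{50448}{38993}\right) = - 7 \left(\left(-50448\right) \frac{1}{38993}\right) = \left(-7\right) \left(- \frac{50448}{38993}\right) = \frac{353136}{38993} \approx 9.0564$)
$\frac{1}{F + g} = \frac{1}{\frac{353136}{38993} - 8121} = \frac{1}{- \frac{316309017}{38993}} = - \frac{38993}{316309017}$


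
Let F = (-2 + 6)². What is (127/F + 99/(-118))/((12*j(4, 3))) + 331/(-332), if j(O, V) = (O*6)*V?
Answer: -66936041/67696128 ≈ -0.98877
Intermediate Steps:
F = 16 (F = 4² = 16)
j(O, V) = 6*O*V (j(O, V) = (6*O)*V = 6*O*V)
(127/F + 99/(-118))/((12*j(4, 3))) + 331/(-332) = (127/16 + 99/(-118))/((12*(6*4*3))) + 331/(-332) = (127*(1/16) + 99*(-1/118))/((12*72)) + 331*(-1/332) = (127/16 - 99/118)/864 - 331/332 = (6701/944)*(1/864) - 331/332 = 6701/815616 - 331/332 = -66936041/67696128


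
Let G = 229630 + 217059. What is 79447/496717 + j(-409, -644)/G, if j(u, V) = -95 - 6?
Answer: 35437932566/221878020013 ≈ 0.15972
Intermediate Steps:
j(u, V) = -101
G = 446689
79447/496717 + j(-409, -644)/G = 79447/496717 - 101/446689 = 35437932566/221878020013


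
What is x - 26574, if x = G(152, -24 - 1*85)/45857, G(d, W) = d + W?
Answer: -1218603875/45857 ≈ -26574.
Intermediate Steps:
G(d, W) = W + d
x = 43/45857 (x = ((-24 - 1*85) + 152)/45857 = ((-24 - 85) + 152)*(1/45857) = (-109 + 152)*(1/45857) = 43*(1/45857) = 43/45857 ≈ 0.00093770)
x - 26574 = 43/45857 - 26574 = -1218603875/45857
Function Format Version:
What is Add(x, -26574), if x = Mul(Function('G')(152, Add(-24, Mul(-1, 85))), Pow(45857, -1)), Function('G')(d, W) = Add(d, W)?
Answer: Rational(-1218603875, 45857) ≈ -26574.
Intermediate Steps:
Function('G')(d, W) = Add(W, d)
x = Rational(43, 45857) (x = Mul(Add(Add(-24, Mul(-1, 85)), 152), Pow(45857, -1)) = Mul(Add(Add(-24, -85), 152), Rational(1, 45857)) = Mul(Add(-109, 152), Rational(1, 45857)) = Mul(43, Rational(1, 45857)) = Rational(43, 45857) ≈ 0.00093770)
Add(x, -26574) = Add(Rational(43, 45857), -26574) = Rational(-1218603875, 45857)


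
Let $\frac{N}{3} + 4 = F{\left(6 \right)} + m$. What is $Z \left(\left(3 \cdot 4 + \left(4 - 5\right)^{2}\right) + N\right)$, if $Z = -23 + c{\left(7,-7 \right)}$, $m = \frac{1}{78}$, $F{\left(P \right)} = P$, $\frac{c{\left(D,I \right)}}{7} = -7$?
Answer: $- \frac{17820}{13} \approx -1370.8$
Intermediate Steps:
$c{\left(D,I \right)} = -49$ ($c{\left(D,I \right)} = 7 \left(-7\right) = -49$)
$m = \frac{1}{78} \approx 0.012821$
$Z = -72$ ($Z = -23 - 49 = -72$)
$N = \frac{157}{26}$ ($N = -12 + 3 \left(6 + \frac{1}{78}\right) = -12 + 3 \cdot \frac{469}{78} = -12 + \frac{469}{26} = \frac{157}{26} \approx 6.0385$)
$Z \left(\left(3 \cdot 4 + \left(4 - 5\right)^{2}\right) + N\right) = - 72 \left(\left(3 \cdot 4 + \left(4 - 5\right)^{2}\right) + \frac{157}{26}\right) = - 72 \left(\left(12 + \left(-1\right)^{2}\right) + \frac{157}{26}\right) = - 72 \left(\left(12 + 1\right) + \frac{157}{26}\right) = - 72 \left(13 + \frac{157}{26}\right) = \left(-72\right) \frac{495}{26} = - \frac{17820}{13}$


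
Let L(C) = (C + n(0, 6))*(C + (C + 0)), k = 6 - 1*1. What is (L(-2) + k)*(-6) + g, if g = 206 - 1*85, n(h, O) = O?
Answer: 187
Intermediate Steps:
k = 5 (k = 6 - 1 = 5)
g = 121 (g = 206 - 85 = 121)
L(C) = 2*C*(6 + C) (L(C) = (C + 6)*(C + (C + 0)) = (6 + C)*(C + C) = (6 + C)*(2*C) = 2*C*(6 + C))
(L(-2) + k)*(-6) + g = (2*(-2)*(6 - 2) + 5)*(-6) + 121 = (2*(-2)*4 + 5)*(-6) + 121 = (-16 + 5)*(-6) + 121 = -11*(-6) + 121 = 66 + 121 = 187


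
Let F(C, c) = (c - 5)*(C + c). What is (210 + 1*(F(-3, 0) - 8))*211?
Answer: 45787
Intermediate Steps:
F(C, c) = (-5 + c)*(C + c)
(210 + 1*(F(-3, 0) - 8))*211 = (210 + 1*((0**2 - 5*(-3) - 5*0 - 3*0) - 8))*211 = (210 + 1*((0 + 15 + 0 + 0) - 8))*211 = (210 + 1*(15 - 8))*211 = (210 + 1*7)*211 = (210 + 7)*211 = 217*211 = 45787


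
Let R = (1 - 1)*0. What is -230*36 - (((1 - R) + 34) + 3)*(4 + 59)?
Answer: -10674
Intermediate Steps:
R = 0 (R = 0*0 = 0)
-230*36 - (((1 - R) + 34) + 3)*(4 + 59) = -230*36 - (((1 - 1*0) + 34) + 3)*(4 + 59) = -8280 - (((1 + 0) + 34) + 3)*63 = -8280 - ((1 + 34) + 3)*63 = -8280 - (35 + 3)*63 = -8280 - 38*63 = -8280 - 1*2394 = -8280 - 2394 = -10674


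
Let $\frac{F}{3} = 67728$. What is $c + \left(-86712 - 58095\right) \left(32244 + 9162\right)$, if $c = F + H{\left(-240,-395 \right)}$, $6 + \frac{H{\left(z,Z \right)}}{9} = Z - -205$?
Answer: $-5995677222$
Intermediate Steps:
$F = 203184$ ($F = 3 \cdot 67728 = 203184$)
$H{\left(z,Z \right)} = 1791 + 9 Z$ ($H{\left(z,Z \right)} = -54 + 9 \left(Z - -205\right) = -54 + 9 \left(Z + 205\right) = -54 + 9 \left(205 + Z\right) = -54 + \left(1845 + 9 Z\right) = 1791 + 9 Z$)
$c = 201420$ ($c = 203184 + \left(1791 + 9 \left(-395\right)\right) = 203184 + \left(1791 - 3555\right) = 203184 - 1764 = 201420$)
$c + \left(-86712 - 58095\right) \left(32244 + 9162\right) = 201420 + \left(-86712 - 58095\right) \left(32244 + 9162\right) = 201420 - 5995878642 = -5995677222$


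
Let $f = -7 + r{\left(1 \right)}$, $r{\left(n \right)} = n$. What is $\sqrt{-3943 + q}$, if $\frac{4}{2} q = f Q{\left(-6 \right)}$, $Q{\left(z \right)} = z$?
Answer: $5 i \sqrt{157} \approx 62.65 i$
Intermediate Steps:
$f = -6$ ($f = -7 + 1 = -6$)
$q = 18$ ($q = \frac{\left(-6\right) \left(-6\right)}{2} = \frac{1}{2} \cdot 36 = 18$)
$\sqrt{-3943 + q} = \sqrt{-3943 + 18} = \sqrt{-3925} = 5 i \sqrt{157}$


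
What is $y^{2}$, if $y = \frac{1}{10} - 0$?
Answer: $\frac{1}{100} \approx 0.01$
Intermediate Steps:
$y = \frac{1}{10}$ ($y = \frac{1}{10} + 0 = \frac{1}{10} \approx 0.1$)
$y^{2} = \left(\frac{1}{10}\right)^{2} = \frac{1}{100}$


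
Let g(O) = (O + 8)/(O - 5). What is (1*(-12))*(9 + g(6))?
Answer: -276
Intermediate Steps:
g(O) = (8 + O)/(-5 + O)
(1*(-12))*(9 + g(6)) = (1*(-12))*(9 + (8 + 6)/(-5 + 6)) = -12*(9 + 14/1) = -12*(9 + 1*14) = -12*(9 + 14) = -12*23 = -276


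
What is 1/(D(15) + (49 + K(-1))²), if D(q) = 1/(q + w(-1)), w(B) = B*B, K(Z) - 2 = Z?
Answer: 16/40001 ≈ 0.00039999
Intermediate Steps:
K(Z) = 2 + Z
w(B) = B²
D(q) = 1/(1 + q) (D(q) = 1/(q + (-1)²) = 1/(q + 1) = 1/(1 + q))
1/(D(15) + (49 + K(-1))²) = 1/(1/(1 + 15) + (49 + (2 - 1))²) = 1/(1/16 + (49 + 1)²) = 1/(1/16 + 50²) = 1/(1/16 + 2500) = 1/(40001/16) = 16/40001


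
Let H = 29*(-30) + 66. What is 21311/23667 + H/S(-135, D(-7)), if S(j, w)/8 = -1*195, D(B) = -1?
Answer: 4356119/3076710 ≈ 1.4158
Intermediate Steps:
H = -804 (H = -870 + 66 = -804)
S(j, w) = -1560 (S(j, w) = 8*(-1*195) = 8*(-195) = -1560)
21311/23667 + H/S(-135, D(-7)) = 21311/23667 - 804/(-1560) = 21311*(1/23667) - 804*(-1/1560) = 21311/23667 + 67/130 = 4356119/3076710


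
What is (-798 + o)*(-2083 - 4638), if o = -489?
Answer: 8649927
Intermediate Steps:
(-798 + o)*(-2083 - 4638) = (-798 - 489)*(-2083 - 4638) = -1287*(-6721) = 8649927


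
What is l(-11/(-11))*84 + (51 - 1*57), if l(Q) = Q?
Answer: 78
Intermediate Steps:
l(-11/(-11))*84 + (51 - 1*57) = -11/(-11)*84 + (51 - 1*57) = -11*(-1/11)*84 + (51 - 57) = 1*84 - 6 = 84 - 6 = 78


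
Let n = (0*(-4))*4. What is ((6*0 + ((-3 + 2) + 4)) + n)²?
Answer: 9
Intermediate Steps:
n = 0 (n = 0*4 = 0)
((6*0 + ((-3 + 2) + 4)) + n)² = ((6*0 + ((-3 + 2) + 4)) + 0)² = ((0 + (-1 + 4)) + 0)² = ((0 + 3) + 0)² = (3 + 0)² = 3² = 9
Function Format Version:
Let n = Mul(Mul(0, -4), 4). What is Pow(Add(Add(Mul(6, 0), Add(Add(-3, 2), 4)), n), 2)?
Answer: 9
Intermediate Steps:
n = 0 (n = Mul(0, 4) = 0)
Pow(Add(Add(Mul(6, 0), Add(Add(-3, 2), 4)), n), 2) = Pow(Add(Add(Mul(6, 0), Add(Add(-3, 2), 4)), 0), 2) = Pow(Add(Add(0, Add(-1, 4)), 0), 2) = Pow(Add(Add(0, 3), 0), 2) = Pow(Add(3, 0), 2) = Pow(3, 2) = 9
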